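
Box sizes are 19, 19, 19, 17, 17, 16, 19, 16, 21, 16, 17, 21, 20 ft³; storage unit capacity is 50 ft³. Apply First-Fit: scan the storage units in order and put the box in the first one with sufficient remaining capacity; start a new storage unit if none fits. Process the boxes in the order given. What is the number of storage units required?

storage unit 1: place 19 ft³, 31 ft³ left
storage unit 1: place 19 ft³, 12 ft³ left
storage unit 2: place 19 ft³, 31 ft³ left
storage unit 2: place 17 ft³, 14 ft³ left
storage unit 3: place 17 ft³, 33 ft³ left
storage unit 3: place 16 ft³, 17 ft³ left
storage unit 4: place 19 ft³, 31 ft³ left
storage unit 3: place 16 ft³, 1 ft³ left
storage unit 4: place 21 ft³, 10 ft³ left
storage unit 5: place 16 ft³, 34 ft³ left
storage unit 5: place 17 ft³, 17 ft³ left
storage unit 6: place 21 ft³, 29 ft³ left
storage unit 6: place 20 ft³, 9 ft³ left

6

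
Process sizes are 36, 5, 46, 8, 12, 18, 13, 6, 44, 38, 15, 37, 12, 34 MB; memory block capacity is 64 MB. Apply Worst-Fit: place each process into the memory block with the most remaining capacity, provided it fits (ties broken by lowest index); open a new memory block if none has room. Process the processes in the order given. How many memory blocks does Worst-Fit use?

7 memory blocks

memory block 1: place 36 MB, 28 MB left
memory block 1: place 5 MB, 23 MB left
memory block 2: place 46 MB, 18 MB left
memory block 1: place 8 MB, 15 MB left
memory block 2: place 12 MB, 6 MB left
memory block 3: place 18 MB, 46 MB left
memory block 3: place 13 MB, 33 MB left
memory block 3: place 6 MB, 27 MB left
memory block 4: place 44 MB, 20 MB left
memory block 5: place 38 MB, 26 MB left
memory block 3: place 15 MB, 12 MB left
memory block 6: place 37 MB, 27 MB left
memory block 6: place 12 MB, 15 MB left
memory block 7: place 34 MB, 30 MB left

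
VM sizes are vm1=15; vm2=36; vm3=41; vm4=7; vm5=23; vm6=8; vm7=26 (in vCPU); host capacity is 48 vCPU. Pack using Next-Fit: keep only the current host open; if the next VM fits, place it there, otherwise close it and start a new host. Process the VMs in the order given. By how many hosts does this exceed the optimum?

1

Next-Fit: [15] [36] [41,7] [23,8] [26] → 5 hosts.
Total size 156 vCPU; any packing needs at least ⌈156/48⌉ = 4 hosts.
An optimal packing achieves that bound: [41,7] [36,8] [26,15] [23] → 4 hosts.
Excess: 5 − 4 = 1.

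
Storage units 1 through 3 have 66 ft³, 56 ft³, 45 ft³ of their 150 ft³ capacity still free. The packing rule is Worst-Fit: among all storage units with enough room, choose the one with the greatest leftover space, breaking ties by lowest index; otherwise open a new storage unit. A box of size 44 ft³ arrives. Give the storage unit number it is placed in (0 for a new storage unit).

1

Storage units with room: storage unit 1 (66 ft³), storage unit 2 (56 ft³), storage unit 3 (45 ft³).
Most room is storage unit 1 with 66 ft³ free.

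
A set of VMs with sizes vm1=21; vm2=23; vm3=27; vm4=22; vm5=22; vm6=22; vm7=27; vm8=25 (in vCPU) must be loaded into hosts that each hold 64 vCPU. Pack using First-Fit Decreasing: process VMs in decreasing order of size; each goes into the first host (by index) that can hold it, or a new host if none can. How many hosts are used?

Sorted descending: 27, 27, 25, 23, 22, 22, 22, 21.
host 1: place 27 vCPU, 37 vCPU left
host 1: place 27 vCPU, 10 vCPU left
host 2: place 25 vCPU, 39 vCPU left
host 2: place 23 vCPU, 16 vCPU left
host 3: place 22 vCPU, 42 vCPU left
host 3: place 22 vCPU, 20 vCPU left
host 4: place 22 vCPU, 42 vCPU left
host 4: place 21 vCPU, 21 vCPU left

4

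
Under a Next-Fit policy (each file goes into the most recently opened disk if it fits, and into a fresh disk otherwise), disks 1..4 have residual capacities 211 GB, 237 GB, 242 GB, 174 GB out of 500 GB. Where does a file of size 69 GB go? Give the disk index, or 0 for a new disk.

4

Next-Fit only looks at disk 4, which has 174 GB free.
69 GB fits there.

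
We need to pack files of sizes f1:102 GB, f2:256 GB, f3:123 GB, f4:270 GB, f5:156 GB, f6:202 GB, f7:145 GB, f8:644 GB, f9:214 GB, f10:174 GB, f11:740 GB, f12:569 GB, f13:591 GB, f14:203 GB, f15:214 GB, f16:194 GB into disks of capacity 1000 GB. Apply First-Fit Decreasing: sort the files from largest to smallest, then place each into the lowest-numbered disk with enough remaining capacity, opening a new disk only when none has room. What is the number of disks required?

5 disks

Sorted descending: 740, 644, 591, 569, 270, 256, 214, 214, 203, 202, 194, 174, 156, 145, 123, 102.
Put 740 GB in disk 1; 260 GB remain.
Put 644 GB in disk 2; 356 GB remain.
Put 591 GB in disk 3; 409 GB remain.
Put 569 GB in disk 4; 431 GB remain.
Put 270 GB in disk 2; 86 GB remain.
Put 256 GB in disk 1; 4 GB remain.
Put 214 GB in disk 3; 195 GB remain.
Put 214 GB in disk 4; 217 GB remain.
Put 203 GB in disk 4; 14 GB remain.
Put 202 GB in disk 5; 798 GB remain.
Put 194 GB in disk 3; 1 GB remain.
Put 174 GB in disk 5; 624 GB remain.
Put 156 GB in disk 5; 468 GB remain.
Put 145 GB in disk 5; 323 GB remain.
Put 123 GB in disk 5; 200 GB remain.
Put 102 GB in disk 5; 98 GB remain.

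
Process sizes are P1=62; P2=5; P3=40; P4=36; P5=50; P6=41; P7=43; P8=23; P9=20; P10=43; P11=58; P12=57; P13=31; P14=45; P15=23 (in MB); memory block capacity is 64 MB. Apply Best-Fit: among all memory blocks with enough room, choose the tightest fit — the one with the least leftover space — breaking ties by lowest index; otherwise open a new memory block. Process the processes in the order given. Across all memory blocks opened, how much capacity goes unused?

P1 (62 MB) → memory block 1 (remaining 2 MB)
P2 (5 MB) → memory block 2 (remaining 59 MB)
P3 (40 MB) → memory block 2 (remaining 19 MB)
P4 (36 MB) → memory block 3 (remaining 28 MB)
P5 (50 MB) → memory block 4 (remaining 14 MB)
P6 (41 MB) → memory block 5 (remaining 23 MB)
P7 (43 MB) → memory block 6 (remaining 21 MB)
P8 (23 MB) → memory block 5 (remaining 0 MB)
P9 (20 MB) → memory block 6 (remaining 1 MB)
P10 (43 MB) → memory block 7 (remaining 21 MB)
P11 (58 MB) → memory block 8 (remaining 6 MB)
P12 (57 MB) → memory block 9 (remaining 7 MB)
P13 (31 MB) → memory block 10 (remaining 33 MB)
P14 (45 MB) → memory block 11 (remaining 19 MB)
P15 (23 MB) → memory block 3 (remaining 5 MB)
11 memory blocks × 64 MB = 704 MB; used 577 MB; unused 127 MB.

127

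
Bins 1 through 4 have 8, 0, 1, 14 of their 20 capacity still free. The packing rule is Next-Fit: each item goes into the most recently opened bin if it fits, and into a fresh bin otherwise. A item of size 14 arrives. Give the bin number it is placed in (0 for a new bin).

4

Next-Fit only looks at bin 4, which has 14 free.
14 fits there.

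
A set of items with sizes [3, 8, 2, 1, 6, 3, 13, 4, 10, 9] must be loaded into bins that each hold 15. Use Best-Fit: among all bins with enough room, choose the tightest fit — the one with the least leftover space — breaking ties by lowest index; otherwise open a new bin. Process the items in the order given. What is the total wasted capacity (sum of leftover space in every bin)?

16

Put 3 in bin 1; 12 remain.
Put 8 in bin 1; 4 remain.
Put 2 in bin 1; 2 remain.
Put 1 in bin 1; 1 remain.
Put 6 in bin 2; 9 remain.
Put 3 in bin 2; 6 remain.
Put 13 in bin 3; 2 remain.
Put 4 in bin 2; 2 remain.
Put 10 in bin 4; 5 remain.
Put 9 in bin 5; 6 remain.
5 bins × 15 = 75; used 59; unused 16.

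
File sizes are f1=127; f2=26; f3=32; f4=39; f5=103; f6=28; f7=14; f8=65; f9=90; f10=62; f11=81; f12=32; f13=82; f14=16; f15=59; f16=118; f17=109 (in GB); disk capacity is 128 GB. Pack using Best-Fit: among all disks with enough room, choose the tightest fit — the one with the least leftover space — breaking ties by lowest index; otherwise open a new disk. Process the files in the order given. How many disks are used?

10

Put f1 (127 GB) in disk 1; 1 GB remain.
Put f2 (26 GB) in disk 2; 102 GB remain.
Put f3 (32 GB) in disk 2; 70 GB remain.
Put f4 (39 GB) in disk 2; 31 GB remain.
Put f5 (103 GB) in disk 3; 25 GB remain.
Put f6 (28 GB) in disk 2; 3 GB remain.
Put f7 (14 GB) in disk 3; 11 GB remain.
Put f8 (65 GB) in disk 4; 63 GB remain.
Put f9 (90 GB) in disk 5; 38 GB remain.
Put f10 (62 GB) in disk 4; 1 GB remain.
Put f11 (81 GB) in disk 6; 47 GB remain.
Put f12 (32 GB) in disk 5; 6 GB remain.
Put f13 (82 GB) in disk 7; 46 GB remain.
Put f14 (16 GB) in disk 7; 30 GB remain.
Put f15 (59 GB) in disk 8; 69 GB remain.
Put f16 (118 GB) in disk 9; 10 GB remain.
Put f17 (109 GB) in disk 10; 19 GB remain.
Final disks: [127] [26,32,39,28] [103,14] [65,62] [90,32] [81] [82,16] [59] [118] [109].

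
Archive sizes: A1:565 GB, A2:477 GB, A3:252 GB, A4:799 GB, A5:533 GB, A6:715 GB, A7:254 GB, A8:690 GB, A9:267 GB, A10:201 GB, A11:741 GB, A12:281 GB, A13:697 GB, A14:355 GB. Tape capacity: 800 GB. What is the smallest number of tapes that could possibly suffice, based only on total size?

9

Total size = 565 + 477 + 252 + 799 + 533 + 715 + 254 + 690 + 267 + 201 + 741 + 281 + 697 + 355 = 6827 GB.
⌈6827 / 800⌉ = 9.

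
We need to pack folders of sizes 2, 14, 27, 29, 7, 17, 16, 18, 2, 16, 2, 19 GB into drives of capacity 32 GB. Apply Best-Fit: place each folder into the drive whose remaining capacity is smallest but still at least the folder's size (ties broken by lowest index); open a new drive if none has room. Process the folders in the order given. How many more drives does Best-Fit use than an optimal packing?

1

Best-Fit: [2,14,7] [27,2] [29,2] [17] [16,16] [18] [19] → 7 drives.
Total size 169 GB; any packing needs at least ⌈169/32⌉ = 6 drives.
An optimal packing achieves that bound: [29,2] [27,2,2] [19,7] [18,14] [17] [16,16] → 6 drives.
Excess: 7 − 6 = 1.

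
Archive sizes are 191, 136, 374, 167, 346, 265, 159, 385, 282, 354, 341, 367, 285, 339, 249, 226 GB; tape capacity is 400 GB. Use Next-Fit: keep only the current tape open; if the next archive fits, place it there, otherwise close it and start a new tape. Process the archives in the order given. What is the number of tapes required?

15 tapes

tape 1: place 191 GB, 209 GB left
tape 1: place 136 GB, 73 GB left
tape 2: place 374 GB, 26 GB left
tape 3: place 167 GB, 233 GB left
tape 4: place 346 GB, 54 GB left
tape 5: place 265 GB, 135 GB left
tape 6: place 159 GB, 241 GB left
tape 7: place 385 GB, 15 GB left
tape 8: place 282 GB, 118 GB left
tape 9: place 354 GB, 46 GB left
tape 10: place 341 GB, 59 GB left
tape 11: place 367 GB, 33 GB left
tape 12: place 285 GB, 115 GB left
tape 13: place 339 GB, 61 GB left
tape 14: place 249 GB, 151 GB left
tape 15: place 226 GB, 174 GB left
Final tapes: [191,136] [374] [167] [346] [265] [159] [385] [282] [354] [341] [367] [285] [339] [249] [226].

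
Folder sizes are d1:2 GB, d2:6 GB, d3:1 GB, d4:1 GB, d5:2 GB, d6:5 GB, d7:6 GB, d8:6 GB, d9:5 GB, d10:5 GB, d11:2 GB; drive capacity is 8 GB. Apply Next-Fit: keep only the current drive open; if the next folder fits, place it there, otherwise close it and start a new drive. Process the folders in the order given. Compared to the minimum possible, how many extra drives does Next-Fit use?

Next-Fit: [2,6] [1,1,2] [5] [6] [6] [5] [5,2] → 7 drives.
Total size 41 GB; any packing needs at least ⌈41/8⌉ = 6 drives.
An optimal packing achieves that bound: [6,2] [6,2] [6,2] [5,1,1] [5] [5] → 6 drives.
Excess: 7 − 6 = 1.

1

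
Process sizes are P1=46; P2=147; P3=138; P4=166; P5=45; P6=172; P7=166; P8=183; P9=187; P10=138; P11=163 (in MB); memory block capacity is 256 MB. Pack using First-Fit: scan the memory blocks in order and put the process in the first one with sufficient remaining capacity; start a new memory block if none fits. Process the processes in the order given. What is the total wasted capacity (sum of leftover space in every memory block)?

753

P1 (46 MB) → memory block 1 (remaining 210 MB)
P2 (147 MB) → memory block 1 (remaining 63 MB)
P3 (138 MB) → memory block 2 (remaining 118 MB)
P4 (166 MB) → memory block 3 (remaining 90 MB)
P5 (45 MB) → memory block 1 (remaining 18 MB)
P6 (172 MB) → memory block 4 (remaining 84 MB)
P7 (166 MB) → memory block 5 (remaining 90 MB)
P8 (183 MB) → memory block 6 (remaining 73 MB)
P9 (187 MB) → memory block 7 (remaining 69 MB)
P10 (138 MB) → memory block 8 (remaining 118 MB)
P11 (163 MB) → memory block 9 (remaining 93 MB)
9 memory blocks × 256 MB = 2304 MB; used 1551 MB; unused 753 MB.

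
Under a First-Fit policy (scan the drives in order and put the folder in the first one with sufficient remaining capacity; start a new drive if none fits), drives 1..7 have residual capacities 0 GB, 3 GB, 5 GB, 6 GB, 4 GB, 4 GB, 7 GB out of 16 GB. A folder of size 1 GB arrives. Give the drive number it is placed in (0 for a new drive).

Drives with room: drive 2 (3 GB), drive 3 (5 GB), drive 4 (6 GB), drive 5 (4 GB), drive 6 (4 GB), drive 7 (7 GB).
The first with room is drive 2.

2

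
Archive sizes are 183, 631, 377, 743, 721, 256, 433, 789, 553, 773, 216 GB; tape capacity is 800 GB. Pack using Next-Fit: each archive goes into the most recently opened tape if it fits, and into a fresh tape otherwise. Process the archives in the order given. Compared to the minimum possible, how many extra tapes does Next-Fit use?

2

Next-Fit: [183] [631] [377] [743] [721] [256,433] [789] [553] [773] [216] → 10 tapes.
Total size 5675 GB; any packing needs at least ⌈5675/800⌉ = 8 tapes.
An optimal packing achieves that bound: [789] [773] [743] [721] [631] [553,216] [433,256] [377,183] → 8 tapes.
Excess: 10 − 8 = 2.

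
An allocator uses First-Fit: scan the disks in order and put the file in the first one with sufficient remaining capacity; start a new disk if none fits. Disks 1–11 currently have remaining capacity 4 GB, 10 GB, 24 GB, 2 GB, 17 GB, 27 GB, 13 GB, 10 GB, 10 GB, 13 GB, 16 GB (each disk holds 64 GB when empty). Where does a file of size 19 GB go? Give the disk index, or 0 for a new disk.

3

Disks with room: disk 3 (24 GB), disk 6 (27 GB).
The first with room is disk 3.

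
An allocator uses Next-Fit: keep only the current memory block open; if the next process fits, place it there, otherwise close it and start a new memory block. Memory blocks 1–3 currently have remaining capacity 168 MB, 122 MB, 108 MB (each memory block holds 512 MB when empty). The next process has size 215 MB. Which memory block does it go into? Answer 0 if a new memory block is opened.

0

Next-Fit only looks at memory block 3, which has 108 MB free.
215 MB does not fit, so a new memory block is opened.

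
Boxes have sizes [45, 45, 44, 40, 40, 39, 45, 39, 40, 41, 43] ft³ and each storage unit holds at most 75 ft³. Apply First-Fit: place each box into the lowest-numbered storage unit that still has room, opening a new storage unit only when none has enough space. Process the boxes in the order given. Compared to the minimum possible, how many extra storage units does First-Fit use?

First-Fit: [45] [45] [44] [40] [40] [39] [45] [39] [40] [41] [43] → 11 storage units.
11 boxes exceed 37.5 ft³ (half the capacity), and no two of those can share a storage unit, so at least 11 storage units are needed.
So 11 is already optimal.

0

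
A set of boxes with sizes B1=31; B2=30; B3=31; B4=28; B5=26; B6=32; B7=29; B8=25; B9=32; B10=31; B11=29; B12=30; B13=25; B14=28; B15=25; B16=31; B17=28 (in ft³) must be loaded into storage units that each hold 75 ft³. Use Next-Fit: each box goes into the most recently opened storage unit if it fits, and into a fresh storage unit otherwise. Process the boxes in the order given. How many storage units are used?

B1 (31 ft³) → storage unit 1 (remaining 44 ft³)
B2 (30 ft³) → storage unit 1 (remaining 14 ft³)
B3 (31 ft³) → storage unit 2 (remaining 44 ft³)
B4 (28 ft³) → storage unit 2 (remaining 16 ft³)
B5 (26 ft³) → storage unit 3 (remaining 49 ft³)
B6 (32 ft³) → storage unit 3 (remaining 17 ft³)
B7 (29 ft³) → storage unit 4 (remaining 46 ft³)
B8 (25 ft³) → storage unit 4 (remaining 21 ft³)
B9 (32 ft³) → storage unit 5 (remaining 43 ft³)
B10 (31 ft³) → storage unit 5 (remaining 12 ft³)
B11 (29 ft³) → storage unit 6 (remaining 46 ft³)
B12 (30 ft³) → storage unit 6 (remaining 16 ft³)
B13 (25 ft³) → storage unit 7 (remaining 50 ft³)
B14 (28 ft³) → storage unit 7 (remaining 22 ft³)
B15 (25 ft³) → storage unit 8 (remaining 50 ft³)
B16 (31 ft³) → storage unit 8 (remaining 19 ft³)
B17 (28 ft³) → storage unit 9 (remaining 47 ft³)
Final storage units: [31,30] [31,28] [26,32] [29,25] [32,31] [29,30] [25,28] [25,31] [28].

9 storage units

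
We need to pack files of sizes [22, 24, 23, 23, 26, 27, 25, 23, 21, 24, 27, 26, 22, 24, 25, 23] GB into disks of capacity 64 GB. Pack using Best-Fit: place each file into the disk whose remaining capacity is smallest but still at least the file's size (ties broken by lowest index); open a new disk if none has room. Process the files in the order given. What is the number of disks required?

8 disks

disk 1: place 22 GB, 42 GB left
disk 1: place 24 GB, 18 GB left
disk 2: place 23 GB, 41 GB left
disk 2: place 23 GB, 18 GB left
disk 3: place 26 GB, 38 GB left
disk 3: place 27 GB, 11 GB left
disk 4: place 25 GB, 39 GB left
disk 4: place 23 GB, 16 GB left
disk 5: place 21 GB, 43 GB left
disk 5: place 24 GB, 19 GB left
disk 6: place 27 GB, 37 GB left
disk 6: place 26 GB, 11 GB left
disk 7: place 22 GB, 42 GB left
disk 7: place 24 GB, 18 GB left
disk 8: place 25 GB, 39 GB left
disk 8: place 23 GB, 16 GB left
Final disks: [22,24] [23,23] [26,27] [25,23] [21,24] [27,26] [22,24] [25,23].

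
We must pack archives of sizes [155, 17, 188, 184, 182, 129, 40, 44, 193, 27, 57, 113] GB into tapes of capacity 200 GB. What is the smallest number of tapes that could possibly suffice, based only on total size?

Total size = 155 + 17 + 188 + 184 + 182 + 129 + 40 + 44 + 193 + 27 + 57 + 113 = 1329 GB.
⌈1329 / 200⌉ = 7.

7 tapes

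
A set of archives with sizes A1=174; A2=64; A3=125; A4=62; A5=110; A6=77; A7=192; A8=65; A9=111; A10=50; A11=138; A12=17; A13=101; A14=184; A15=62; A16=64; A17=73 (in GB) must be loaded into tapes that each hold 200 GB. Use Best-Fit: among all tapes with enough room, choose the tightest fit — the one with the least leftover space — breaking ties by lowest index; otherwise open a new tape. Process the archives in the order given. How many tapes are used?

9

Put A1 (174 GB) in tape 1; 26 GB remain.
Put A2 (64 GB) in tape 2; 136 GB remain.
Put A3 (125 GB) in tape 2; 11 GB remain.
Put A4 (62 GB) in tape 3; 138 GB remain.
Put A5 (110 GB) in tape 3; 28 GB remain.
Put A6 (77 GB) in tape 4; 123 GB remain.
Put A7 (192 GB) in tape 5; 8 GB remain.
Put A8 (65 GB) in tape 4; 58 GB remain.
Put A9 (111 GB) in tape 6; 89 GB remain.
Put A10 (50 GB) in tape 4; 8 GB remain.
Put A11 (138 GB) in tape 7; 62 GB remain.
Put A12 (17 GB) in tape 1; 9 GB remain.
Put A13 (101 GB) in tape 8; 99 GB remain.
Put A14 (184 GB) in tape 9; 16 GB remain.
Put A15 (62 GB) in tape 7; 0 GB remain.
Put A16 (64 GB) in tape 6; 25 GB remain.
Put A17 (73 GB) in tape 8; 26 GB remain.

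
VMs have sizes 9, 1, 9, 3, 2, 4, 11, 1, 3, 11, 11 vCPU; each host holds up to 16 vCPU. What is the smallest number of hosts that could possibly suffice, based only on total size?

Total size = 9 + 1 + 9 + 3 + 2 + 4 + 11 + 1 + 3 + 11 + 11 = 65 vCPU.
⌈65 / 16⌉ = 5.

5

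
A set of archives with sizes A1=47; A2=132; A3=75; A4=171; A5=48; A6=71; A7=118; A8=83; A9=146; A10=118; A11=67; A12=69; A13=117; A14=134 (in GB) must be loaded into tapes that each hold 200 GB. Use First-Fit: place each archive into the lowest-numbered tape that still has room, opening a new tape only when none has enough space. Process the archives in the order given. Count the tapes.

9

tape 1: place A1 (47 GB), 153 GB left
tape 1: place A2 (132 GB), 21 GB left
tape 2: place A3 (75 GB), 125 GB left
tape 3: place A4 (171 GB), 29 GB left
tape 2: place A5 (48 GB), 77 GB left
tape 2: place A6 (71 GB), 6 GB left
tape 4: place A7 (118 GB), 82 GB left
tape 5: place A8 (83 GB), 117 GB left
tape 6: place A9 (146 GB), 54 GB left
tape 7: place A10 (118 GB), 82 GB left
tape 4: place A11 (67 GB), 15 GB left
tape 5: place A12 (69 GB), 48 GB left
tape 8: place A13 (117 GB), 83 GB left
tape 9: place A14 (134 GB), 66 GB left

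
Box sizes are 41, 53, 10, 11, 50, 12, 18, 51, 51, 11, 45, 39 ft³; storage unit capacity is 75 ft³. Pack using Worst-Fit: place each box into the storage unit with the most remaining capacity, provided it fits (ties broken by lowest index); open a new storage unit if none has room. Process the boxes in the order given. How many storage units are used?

7 storage units

41 ft³ → storage unit 1 (remaining 34 ft³)
53 ft³ → storage unit 2 (remaining 22 ft³)
10 ft³ → storage unit 1 (remaining 24 ft³)
11 ft³ → storage unit 1 (remaining 13 ft³)
50 ft³ → storage unit 3 (remaining 25 ft³)
12 ft³ → storage unit 3 (remaining 13 ft³)
18 ft³ → storage unit 2 (remaining 4 ft³)
51 ft³ → storage unit 4 (remaining 24 ft³)
51 ft³ → storage unit 5 (remaining 24 ft³)
11 ft³ → storage unit 4 (remaining 13 ft³)
45 ft³ → storage unit 6 (remaining 30 ft³)
39 ft³ → storage unit 7 (remaining 36 ft³)
Final storage units: [41,10,11] [53,18] [50,12] [51,11] [51] [45] [39].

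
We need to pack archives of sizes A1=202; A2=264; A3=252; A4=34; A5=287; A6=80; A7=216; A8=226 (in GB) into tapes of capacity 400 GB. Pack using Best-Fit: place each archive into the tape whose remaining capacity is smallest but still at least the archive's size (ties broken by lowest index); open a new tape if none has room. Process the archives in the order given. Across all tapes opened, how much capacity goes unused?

839

A1 (202 GB) → tape 1 (remaining 198 GB)
A2 (264 GB) → tape 2 (remaining 136 GB)
A3 (252 GB) → tape 3 (remaining 148 GB)
A4 (34 GB) → tape 2 (remaining 102 GB)
A5 (287 GB) → tape 4 (remaining 113 GB)
A6 (80 GB) → tape 2 (remaining 22 GB)
A7 (216 GB) → tape 5 (remaining 184 GB)
A8 (226 GB) → tape 6 (remaining 174 GB)
6 tapes × 400 GB = 2400 GB; used 1561 GB; unused 839 GB.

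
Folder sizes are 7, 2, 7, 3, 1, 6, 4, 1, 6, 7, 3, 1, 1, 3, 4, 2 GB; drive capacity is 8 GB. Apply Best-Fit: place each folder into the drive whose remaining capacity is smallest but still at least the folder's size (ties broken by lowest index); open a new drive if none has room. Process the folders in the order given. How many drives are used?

8

7 GB → drive 1 (remaining 1 GB)
2 GB → drive 2 (remaining 6 GB)
7 GB → drive 3 (remaining 1 GB)
3 GB → drive 2 (remaining 3 GB)
1 GB → drive 1 (remaining 0 GB)
6 GB → drive 4 (remaining 2 GB)
4 GB → drive 5 (remaining 4 GB)
1 GB → drive 3 (remaining 0 GB)
6 GB → drive 6 (remaining 2 GB)
7 GB → drive 7 (remaining 1 GB)
3 GB → drive 2 (remaining 0 GB)
1 GB → drive 7 (remaining 0 GB)
1 GB → drive 4 (remaining 1 GB)
3 GB → drive 5 (remaining 1 GB)
4 GB → drive 8 (remaining 4 GB)
2 GB → drive 6 (remaining 0 GB)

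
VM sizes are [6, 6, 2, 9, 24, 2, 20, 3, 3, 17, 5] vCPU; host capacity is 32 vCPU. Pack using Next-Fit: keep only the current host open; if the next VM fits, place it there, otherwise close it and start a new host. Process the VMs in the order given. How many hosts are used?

host 1: place 6 vCPU, 26 vCPU left
host 1: place 6 vCPU, 20 vCPU left
host 1: place 2 vCPU, 18 vCPU left
host 1: place 9 vCPU, 9 vCPU left
host 2: place 24 vCPU, 8 vCPU left
host 2: place 2 vCPU, 6 vCPU left
host 3: place 20 vCPU, 12 vCPU left
host 3: place 3 vCPU, 9 vCPU left
host 3: place 3 vCPU, 6 vCPU left
host 4: place 17 vCPU, 15 vCPU left
host 4: place 5 vCPU, 10 vCPU left

4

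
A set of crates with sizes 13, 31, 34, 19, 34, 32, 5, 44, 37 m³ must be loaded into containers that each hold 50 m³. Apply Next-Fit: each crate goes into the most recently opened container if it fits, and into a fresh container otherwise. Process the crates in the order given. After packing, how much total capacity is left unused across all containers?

101

13 m³ → container 1 (remaining 37 m³)
31 m³ → container 1 (remaining 6 m³)
34 m³ → container 2 (remaining 16 m³)
19 m³ → container 3 (remaining 31 m³)
34 m³ → container 4 (remaining 16 m³)
32 m³ → container 5 (remaining 18 m³)
5 m³ → container 5 (remaining 13 m³)
44 m³ → container 6 (remaining 6 m³)
37 m³ → container 7 (remaining 13 m³)
7 containers × 50 m³ = 350 m³; used 249 m³; unused 101 m³.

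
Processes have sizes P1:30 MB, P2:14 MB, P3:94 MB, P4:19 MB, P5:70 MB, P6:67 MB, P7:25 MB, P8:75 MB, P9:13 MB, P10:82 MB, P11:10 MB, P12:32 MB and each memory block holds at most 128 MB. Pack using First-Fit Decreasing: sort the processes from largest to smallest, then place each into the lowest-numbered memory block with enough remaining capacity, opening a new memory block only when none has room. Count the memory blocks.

Sorted descending: 94, 82, 75, 70, 67, 32, 30, 25, 19, 14, 13, 10.
Put 94 MB in memory block 1; 34 MB remain.
Put 82 MB in memory block 2; 46 MB remain.
Put 75 MB in memory block 3; 53 MB remain.
Put 70 MB in memory block 4; 58 MB remain.
Put 67 MB in memory block 5; 61 MB remain.
Put 32 MB in memory block 1; 2 MB remain.
Put 30 MB in memory block 2; 16 MB remain.
Put 25 MB in memory block 3; 28 MB remain.
Put 19 MB in memory block 3; 9 MB remain.
Put 14 MB in memory block 2; 2 MB remain.
Put 13 MB in memory block 4; 45 MB remain.
Put 10 MB in memory block 4; 35 MB remain.

5 memory blocks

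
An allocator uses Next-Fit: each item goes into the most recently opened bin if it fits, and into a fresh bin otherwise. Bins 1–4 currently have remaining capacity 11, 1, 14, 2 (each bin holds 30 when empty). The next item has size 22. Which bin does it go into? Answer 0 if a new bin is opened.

0

Next-Fit only looks at bin 4, which has 2 free.
22 does not fit, so a new bin is opened.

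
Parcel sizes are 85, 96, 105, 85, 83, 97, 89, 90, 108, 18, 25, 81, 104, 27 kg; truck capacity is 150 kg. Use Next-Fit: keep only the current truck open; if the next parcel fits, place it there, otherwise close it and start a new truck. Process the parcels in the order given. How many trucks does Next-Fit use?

11

Put 85 kg in truck 1; 65 kg remain.
Put 96 kg in truck 2; 54 kg remain.
Put 105 kg in truck 3; 45 kg remain.
Put 85 kg in truck 4; 65 kg remain.
Put 83 kg in truck 5; 67 kg remain.
Put 97 kg in truck 6; 53 kg remain.
Put 89 kg in truck 7; 61 kg remain.
Put 90 kg in truck 8; 60 kg remain.
Put 108 kg in truck 9; 42 kg remain.
Put 18 kg in truck 9; 24 kg remain.
Put 25 kg in truck 10; 125 kg remain.
Put 81 kg in truck 10; 44 kg remain.
Put 104 kg in truck 11; 46 kg remain.
Put 27 kg in truck 11; 19 kg remain.
Final trucks: [85] [96] [105] [85] [83] [97] [89] [90] [108,18] [25,81] [104,27].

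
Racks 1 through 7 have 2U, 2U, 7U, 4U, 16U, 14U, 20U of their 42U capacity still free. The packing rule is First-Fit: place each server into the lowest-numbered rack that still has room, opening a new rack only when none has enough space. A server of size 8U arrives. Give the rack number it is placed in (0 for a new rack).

5

Racks with room: rack 5 (16U), rack 6 (14U), rack 7 (20U).
The first with room is rack 5.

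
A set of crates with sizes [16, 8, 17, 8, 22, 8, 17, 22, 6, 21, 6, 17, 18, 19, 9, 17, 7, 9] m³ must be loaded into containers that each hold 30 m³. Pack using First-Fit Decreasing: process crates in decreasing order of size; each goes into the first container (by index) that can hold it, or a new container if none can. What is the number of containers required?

Sorted descending: 22, 22, 21, 19, 18, 17, 17, 17, 17, 16, 9, 9, 8, 8, 8, 7, 6, 6.
Put 22 m³ in container 1; 8 m³ remain.
Put 22 m³ in container 2; 8 m³ remain.
Put 21 m³ in container 3; 9 m³ remain.
Put 19 m³ in container 4; 11 m³ remain.
Put 18 m³ in container 5; 12 m³ remain.
Put 17 m³ in container 6; 13 m³ remain.
Put 17 m³ in container 7; 13 m³ remain.
Put 17 m³ in container 8; 13 m³ remain.
Put 17 m³ in container 9; 13 m³ remain.
Put 16 m³ in container 10; 14 m³ remain.
Put 9 m³ in container 3; 0 m³ remain.
Put 9 m³ in container 4; 2 m³ remain.
Put 8 m³ in container 1; 0 m³ remain.
Put 8 m³ in container 2; 0 m³ remain.
Put 8 m³ in container 5; 4 m³ remain.
Put 7 m³ in container 6; 6 m³ remain.
Put 6 m³ in container 6; 0 m³ remain.
Put 6 m³ in container 7; 7 m³ remain.

10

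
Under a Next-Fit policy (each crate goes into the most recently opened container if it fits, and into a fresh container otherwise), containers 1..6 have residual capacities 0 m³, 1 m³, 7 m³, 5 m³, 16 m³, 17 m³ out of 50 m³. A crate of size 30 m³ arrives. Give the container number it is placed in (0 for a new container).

Next-Fit only looks at container 6, which has 17 m³ free.
30 m³ does not fit, so a new container is opened.

0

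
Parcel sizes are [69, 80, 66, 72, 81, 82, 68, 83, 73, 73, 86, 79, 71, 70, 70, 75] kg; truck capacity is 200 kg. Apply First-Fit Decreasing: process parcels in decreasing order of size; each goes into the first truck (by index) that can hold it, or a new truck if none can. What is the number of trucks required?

Sorted descending: 86, 83, 82, 81, 80, 79, 75, 73, 73, 72, 71, 70, 70, 69, 68, 66.
Put 86 kg in truck 1; 114 kg remain.
Put 83 kg in truck 1; 31 kg remain.
Put 82 kg in truck 2; 118 kg remain.
Put 81 kg in truck 2; 37 kg remain.
Put 80 kg in truck 3; 120 kg remain.
Put 79 kg in truck 3; 41 kg remain.
Put 75 kg in truck 4; 125 kg remain.
Put 73 kg in truck 4; 52 kg remain.
Put 73 kg in truck 5; 127 kg remain.
Put 72 kg in truck 5; 55 kg remain.
Put 71 kg in truck 6; 129 kg remain.
Put 70 kg in truck 6; 59 kg remain.
Put 70 kg in truck 7; 130 kg remain.
Put 69 kg in truck 7; 61 kg remain.
Put 68 kg in truck 8; 132 kg remain.
Put 66 kg in truck 8; 66 kg remain.
Final trucks: [86,83] [82,81] [80,79] [75,73] [73,72] [71,70] [70,69] [68,66].

8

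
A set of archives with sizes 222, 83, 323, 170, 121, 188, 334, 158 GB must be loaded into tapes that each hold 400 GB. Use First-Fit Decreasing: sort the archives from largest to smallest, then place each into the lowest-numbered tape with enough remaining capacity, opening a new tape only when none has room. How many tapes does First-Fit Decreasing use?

Sorted descending: 334, 323, 222, 188, 170, 158, 121, 83.
tape 1: place 334 GB, 66 GB left
tape 2: place 323 GB, 77 GB left
tape 3: place 222 GB, 178 GB left
tape 4: place 188 GB, 212 GB left
tape 3: place 170 GB, 8 GB left
tape 4: place 158 GB, 54 GB left
tape 5: place 121 GB, 279 GB left
tape 5: place 83 GB, 196 GB left
Final tapes: [334] [323] [222,170] [188,158] [121,83].

5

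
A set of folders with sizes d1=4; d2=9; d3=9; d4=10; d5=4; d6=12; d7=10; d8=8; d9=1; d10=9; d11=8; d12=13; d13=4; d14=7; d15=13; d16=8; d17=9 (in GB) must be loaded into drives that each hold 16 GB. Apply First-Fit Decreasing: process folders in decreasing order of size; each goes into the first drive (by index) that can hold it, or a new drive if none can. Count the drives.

11

Sorted descending: 13, 13, 12, 10, 10, 9, 9, 9, 9, 8, 8, 8, 7, 4, 4, 4, 1.
Put 13 GB in drive 1; 3 GB remain.
Put 13 GB in drive 2; 3 GB remain.
Put 12 GB in drive 3; 4 GB remain.
Put 10 GB in drive 4; 6 GB remain.
Put 10 GB in drive 5; 6 GB remain.
Put 9 GB in drive 6; 7 GB remain.
Put 9 GB in drive 7; 7 GB remain.
Put 9 GB in drive 8; 7 GB remain.
Put 9 GB in drive 9; 7 GB remain.
Put 8 GB in drive 10; 8 GB remain.
Put 8 GB in drive 10; 0 GB remain.
Put 8 GB in drive 11; 8 GB remain.
Put 7 GB in drive 6; 0 GB remain.
Put 4 GB in drive 3; 0 GB remain.
Put 4 GB in drive 4; 2 GB remain.
Put 4 GB in drive 5; 2 GB remain.
Put 1 GB in drive 1; 2 GB remain.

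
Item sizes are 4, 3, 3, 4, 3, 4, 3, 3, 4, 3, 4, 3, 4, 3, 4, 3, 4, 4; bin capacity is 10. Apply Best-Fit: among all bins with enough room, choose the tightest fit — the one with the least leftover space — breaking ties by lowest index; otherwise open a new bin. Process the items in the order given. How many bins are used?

7

bin 1: place 4, 6 left
bin 1: place 3, 3 left
bin 1: place 3, 0 left
bin 2: place 4, 6 left
bin 2: place 3, 3 left
bin 3: place 4, 6 left
bin 2: place 3, 0 left
bin 3: place 3, 3 left
bin 4: place 4, 6 left
bin 3: place 3, 0 left
bin 4: place 4, 2 left
bin 5: place 3, 7 left
bin 5: place 4, 3 left
bin 5: place 3, 0 left
bin 6: place 4, 6 left
bin 6: place 3, 3 left
bin 7: place 4, 6 left
bin 7: place 4, 2 left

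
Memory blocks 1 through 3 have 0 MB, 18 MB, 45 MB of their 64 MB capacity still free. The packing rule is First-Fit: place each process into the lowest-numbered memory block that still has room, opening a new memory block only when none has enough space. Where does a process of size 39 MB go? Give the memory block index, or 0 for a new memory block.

Memory blocks with room: memory block 3 (45 MB).
The first with room is memory block 3.

3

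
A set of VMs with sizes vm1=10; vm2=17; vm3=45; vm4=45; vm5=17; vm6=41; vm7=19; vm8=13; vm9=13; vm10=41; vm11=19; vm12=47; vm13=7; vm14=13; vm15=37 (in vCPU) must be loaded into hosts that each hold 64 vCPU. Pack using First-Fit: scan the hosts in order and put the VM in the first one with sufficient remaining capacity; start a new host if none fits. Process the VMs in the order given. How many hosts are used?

vm1 (10 vCPU) → host 1 (remaining 54 vCPU)
vm2 (17 vCPU) → host 1 (remaining 37 vCPU)
vm3 (45 vCPU) → host 2 (remaining 19 vCPU)
vm4 (45 vCPU) → host 3 (remaining 19 vCPU)
vm5 (17 vCPU) → host 1 (remaining 20 vCPU)
vm6 (41 vCPU) → host 4 (remaining 23 vCPU)
vm7 (19 vCPU) → host 1 (remaining 1 vCPU)
vm8 (13 vCPU) → host 2 (remaining 6 vCPU)
vm9 (13 vCPU) → host 3 (remaining 6 vCPU)
vm10 (41 vCPU) → host 5 (remaining 23 vCPU)
vm11 (19 vCPU) → host 4 (remaining 4 vCPU)
vm12 (47 vCPU) → host 6 (remaining 17 vCPU)
vm13 (7 vCPU) → host 5 (remaining 16 vCPU)
vm14 (13 vCPU) → host 5 (remaining 3 vCPU)
vm15 (37 vCPU) → host 7 (remaining 27 vCPU)
Final hosts: [10,17,17,19] [45,13] [45,13] [41,19] [41,7,13] [47] [37].

7 hosts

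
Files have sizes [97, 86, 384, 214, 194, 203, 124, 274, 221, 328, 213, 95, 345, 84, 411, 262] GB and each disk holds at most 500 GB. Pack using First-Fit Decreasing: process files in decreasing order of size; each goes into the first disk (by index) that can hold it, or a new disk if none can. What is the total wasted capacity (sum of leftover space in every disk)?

465

Sorted descending: 411, 384, 345, 328, 274, 262, 221, 214, 213, 203, 194, 124, 97, 95, 86, 84.
411 GB → disk 1 (remaining 89 GB)
384 GB → disk 2 (remaining 116 GB)
345 GB → disk 3 (remaining 155 GB)
328 GB → disk 4 (remaining 172 GB)
274 GB → disk 5 (remaining 226 GB)
262 GB → disk 6 (remaining 238 GB)
221 GB → disk 5 (remaining 5 GB)
214 GB → disk 6 (remaining 24 GB)
213 GB → disk 7 (remaining 287 GB)
203 GB → disk 7 (remaining 84 GB)
194 GB → disk 8 (remaining 306 GB)
124 GB → disk 3 (remaining 31 GB)
97 GB → disk 2 (remaining 19 GB)
95 GB → disk 4 (remaining 77 GB)
86 GB → disk 1 (remaining 3 GB)
84 GB → disk 7 (remaining 0 GB)
8 disks × 500 GB = 4000 GB; used 3535 GB; unused 465 GB.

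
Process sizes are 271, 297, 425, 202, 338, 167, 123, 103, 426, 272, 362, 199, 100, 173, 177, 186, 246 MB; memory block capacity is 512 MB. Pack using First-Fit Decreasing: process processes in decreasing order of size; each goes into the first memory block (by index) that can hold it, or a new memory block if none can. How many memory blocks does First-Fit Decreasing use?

9 memory blocks

Sorted descending: 426, 425, 362, 338, 297, 272, 271, 246, 202, 199, 186, 177, 173, 167, 123, 103, 100.
426 MB → memory block 1 (remaining 86 MB)
425 MB → memory block 2 (remaining 87 MB)
362 MB → memory block 3 (remaining 150 MB)
338 MB → memory block 4 (remaining 174 MB)
297 MB → memory block 5 (remaining 215 MB)
272 MB → memory block 6 (remaining 240 MB)
271 MB → memory block 7 (remaining 241 MB)
246 MB → memory block 8 (remaining 266 MB)
202 MB → memory block 5 (remaining 13 MB)
199 MB → memory block 6 (remaining 41 MB)
186 MB → memory block 7 (remaining 55 MB)
177 MB → memory block 8 (remaining 89 MB)
173 MB → memory block 4 (remaining 1 MB)
167 MB → memory block 9 (remaining 345 MB)
123 MB → memory block 3 (remaining 27 MB)
103 MB → memory block 9 (remaining 242 MB)
100 MB → memory block 9 (remaining 142 MB)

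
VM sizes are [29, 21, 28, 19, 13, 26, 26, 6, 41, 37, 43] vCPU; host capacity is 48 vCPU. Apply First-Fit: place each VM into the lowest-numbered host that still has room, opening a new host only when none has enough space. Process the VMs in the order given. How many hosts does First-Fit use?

8

Put 29 vCPU in host 1; 19 vCPU remain.
Put 21 vCPU in host 2; 27 vCPU remain.
Put 28 vCPU in host 3; 20 vCPU remain.
Put 19 vCPU in host 1; 0 vCPU remain.
Put 13 vCPU in host 2; 14 vCPU remain.
Put 26 vCPU in host 4; 22 vCPU remain.
Put 26 vCPU in host 5; 22 vCPU remain.
Put 6 vCPU in host 2; 8 vCPU remain.
Put 41 vCPU in host 6; 7 vCPU remain.
Put 37 vCPU in host 7; 11 vCPU remain.
Put 43 vCPU in host 8; 5 vCPU remain.
Final hosts: [29,19] [21,13,6] [28] [26] [26] [41] [37] [43].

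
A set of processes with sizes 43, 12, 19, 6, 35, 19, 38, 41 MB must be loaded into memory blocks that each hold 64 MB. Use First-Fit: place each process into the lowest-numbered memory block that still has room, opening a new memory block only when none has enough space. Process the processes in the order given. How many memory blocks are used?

4 memory blocks

memory block 1: place 43 MB, 21 MB left
memory block 1: place 12 MB, 9 MB left
memory block 2: place 19 MB, 45 MB left
memory block 1: place 6 MB, 3 MB left
memory block 2: place 35 MB, 10 MB left
memory block 3: place 19 MB, 45 MB left
memory block 3: place 38 MB, 7 MB left
memory block 4: place 41 MB, 23 MB left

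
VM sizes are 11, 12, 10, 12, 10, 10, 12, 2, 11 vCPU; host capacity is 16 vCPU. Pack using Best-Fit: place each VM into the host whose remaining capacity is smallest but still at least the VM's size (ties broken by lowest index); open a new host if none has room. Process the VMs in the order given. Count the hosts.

host 1: place 11 vCPU, 5 vCPU left
host 2: place 12 vCPU, 4 vCPU left
host 3: place 10 vCPU, 6 vCPU left
host 4: place 12 vCPU, 4 vCPU left
host 5: place 10 vCPU, 6 vCPU left
host 6: place 10 vCPU, 6 vCPU left
host 7: place 12 vCPU, 4 vCPU left
host 2: place 2 vCPU, 2 vCPU left
host 8: place 11 vCPU, 5 vCPU left

8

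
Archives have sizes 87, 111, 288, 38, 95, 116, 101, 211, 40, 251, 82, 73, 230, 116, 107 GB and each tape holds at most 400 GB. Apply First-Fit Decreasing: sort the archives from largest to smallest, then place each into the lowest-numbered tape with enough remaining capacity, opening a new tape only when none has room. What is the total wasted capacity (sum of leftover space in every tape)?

Sorted descending: 288, 251, 230, 211, 116, 116, 111, 107, 101, 95, 87, 82, 73, 40, 38.
Put 288 GB in tape 1; 112 GB remain.
Put 251 GB in tape 2; 149 GB remain.
Put 230 GB in tape 3; 170 GB remain.
Put 211 GB in tape 4; 189 GB remain.
Put 116 GB in tape 2; 33 GB remain.
Put 116 GB in tape 3; 54 GB remain.
Put 111 GB in tape 1; 1 GB remain.
Put 107 GB in tape 4; 82 GB remain.
Put 101 GB in tape 5; 299 GB remain.
Put 95 GB in tape 5; 204 GB remain.
Put 87 GB in tape 5; 117 GB remain.
Put 82 GB in tape 4; 0 GB remain.
Put 73 GB in tape 5; 44 GB remain.
Put 40 GB in tape 3; 14 GB remain.
Put 38 GB in tape 5; 6 GB remain.
5 tapes × 400 GB = 2000 GB; used 1946 GB; unused 54 GB.

54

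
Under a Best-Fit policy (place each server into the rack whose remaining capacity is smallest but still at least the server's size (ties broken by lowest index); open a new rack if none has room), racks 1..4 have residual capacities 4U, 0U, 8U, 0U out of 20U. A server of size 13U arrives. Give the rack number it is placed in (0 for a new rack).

0

No rack has ≥ 13U free, so a new rack is opened.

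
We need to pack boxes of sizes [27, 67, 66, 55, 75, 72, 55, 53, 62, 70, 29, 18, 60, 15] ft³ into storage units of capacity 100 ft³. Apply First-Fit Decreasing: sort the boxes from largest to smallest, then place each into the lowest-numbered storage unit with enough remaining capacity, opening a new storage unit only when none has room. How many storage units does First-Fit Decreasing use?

10

Sorted descending: 75, 72, 70, 67, 66, 62, 60, 55, 55, 53, 29, 27, 18, 15.
storage unit 1: place 75 ft³, 25 ft³ left
storage unit 2: place 72 ft³, 28 ft³ left
storage unit 3: place 70 ft³, 30 ft³ left
storage unit 4: place 67 ft³, 33 ft³ left
storage unit 5: place 66 ft³, 34 ft³ left
storage unit 6: place 62 ft³, 38 ft³ left
storage unit 7: place 60 ft³, 40 ft³ left
storage unit 8: place 55 ft³, 45 ft³ left
storage unit 9: place 55 ft³, 45 ft³ left
storage unit 10: place 53 ft³, 47 ft³ left
storage unit 3: place 29 ft³, 1 ft³ left
storage unit 2: place 27 ft³, 1 ft³ left
storage unit 1: place 18 ft³, 7 ft³ left
storage unit 4: place 15 ft³, 18 ft³ left
Final storage units: [75,18] [72,27] [70,29] [67,15] [66] [62] [60] [55] [55] [53].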